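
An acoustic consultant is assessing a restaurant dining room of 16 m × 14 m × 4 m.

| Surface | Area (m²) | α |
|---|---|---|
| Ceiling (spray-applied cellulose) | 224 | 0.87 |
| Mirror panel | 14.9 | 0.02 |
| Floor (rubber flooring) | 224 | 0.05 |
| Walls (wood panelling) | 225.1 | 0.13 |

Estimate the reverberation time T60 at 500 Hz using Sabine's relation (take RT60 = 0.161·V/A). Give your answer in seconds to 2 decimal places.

0.61 s

Total absorption A = 224*0.87 + 14.9*0.02 + 224*0.05 + 225.1*0.13
  = 194.880 + 0.298 + 11.200 + 29.263 = 235.641 m² sabins.
Volume V = 16 × 14 × 4 = 896 m³.
T = 0.161 V/A = 0.161·896/235.641 = 0.61 s.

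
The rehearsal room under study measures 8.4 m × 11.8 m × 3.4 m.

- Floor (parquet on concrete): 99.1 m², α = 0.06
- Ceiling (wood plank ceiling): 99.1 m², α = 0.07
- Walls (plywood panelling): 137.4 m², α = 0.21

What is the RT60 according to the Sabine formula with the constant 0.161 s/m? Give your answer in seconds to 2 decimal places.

A = Σ Sᵢαᵢ = 99.1·0.06 + 99.1·0.07 + 137.4·0.21 = 41.737 sabins.
Volume V = 8.4 × 11.8 × 3.4 = 337.008 m³.
Sabine: RT60 = 0.161 × 337.008 / 41.737 = 1.30 s.

1.30 sec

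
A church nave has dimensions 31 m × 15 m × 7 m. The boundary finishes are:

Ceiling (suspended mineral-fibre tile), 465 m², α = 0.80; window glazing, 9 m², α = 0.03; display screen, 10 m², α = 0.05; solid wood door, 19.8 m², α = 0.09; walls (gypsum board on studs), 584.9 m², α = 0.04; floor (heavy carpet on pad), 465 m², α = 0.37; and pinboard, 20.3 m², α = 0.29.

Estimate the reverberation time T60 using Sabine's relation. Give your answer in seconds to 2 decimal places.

Equivalent absorption area: A = 465*0.80 + 9*0.03 + 10*0.05 + 19.8*0.09 + 584.9*0.04 + 465*0.37 + 20.3*0.29 = 575.885 m².
Volume V = 31 × 15 × 7 = 3255 m³.
RT60 = 0.161 · V / A = 0.161 × 3255 / 575.885 = 0.91 s.

0.91 sec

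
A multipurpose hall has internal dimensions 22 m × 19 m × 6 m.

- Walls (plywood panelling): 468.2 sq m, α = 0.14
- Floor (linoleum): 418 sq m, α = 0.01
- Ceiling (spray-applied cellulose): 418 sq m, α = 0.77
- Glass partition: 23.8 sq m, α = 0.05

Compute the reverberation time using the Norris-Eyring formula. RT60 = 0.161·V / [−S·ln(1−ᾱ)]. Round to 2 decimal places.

0.87 seconds

S = Σ Sᵢ = 1328.0 sq m.
Absorption A = 468.2·0.14 + 418·0.01 + 418·0.77 + 23.8·0.05 = 392.778 sabins.
ᾱ = 392.778 / 1328.0 = 0.2958.
−S·ln(1−ᾱ) = −1328.0 × ln(1 − 0.2958) = 465.720.
V = 22 × 19 × 6 = 2508 m³.
RT60 = 0.161 × 2508 / 465.720 = 0.87 s.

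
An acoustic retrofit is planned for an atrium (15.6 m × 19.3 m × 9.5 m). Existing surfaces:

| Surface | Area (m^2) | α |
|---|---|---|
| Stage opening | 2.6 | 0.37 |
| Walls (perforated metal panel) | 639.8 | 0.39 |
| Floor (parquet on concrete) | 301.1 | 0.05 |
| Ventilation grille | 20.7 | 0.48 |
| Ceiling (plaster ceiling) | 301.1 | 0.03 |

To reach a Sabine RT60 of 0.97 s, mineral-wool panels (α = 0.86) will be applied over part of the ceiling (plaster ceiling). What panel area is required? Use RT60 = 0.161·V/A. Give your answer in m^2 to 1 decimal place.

A₁ = Σ Sᵢαᵢ = 2.6×0.37 + 639.8×0.39 + 301.1×0.05 + 20.7×0.48 + 301.1×0.03 = 284.508 sabins.
Required A₂ = 0.161·2860.26/0.97 = 474.744 sabins.
Absorption to add: 474.744 − 284.508 = 190.236 sabins.
Net gain per m^2: Δα = 0.86 − 0.03 = 0.83.
Panel area = 190.236 / 0.83 = 229.2 m^2.

229.2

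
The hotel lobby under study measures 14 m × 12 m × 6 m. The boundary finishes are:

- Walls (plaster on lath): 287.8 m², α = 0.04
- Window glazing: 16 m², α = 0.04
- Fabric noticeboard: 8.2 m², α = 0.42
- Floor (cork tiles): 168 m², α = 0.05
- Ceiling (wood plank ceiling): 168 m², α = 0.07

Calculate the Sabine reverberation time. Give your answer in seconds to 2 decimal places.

Summing Sᵢαᵢ: 11.512 + 0.640 + 3.444 + 8.400 + 11.760 → A = 35.756 sabins.
Volume V = 14 × 12 × 6 = 1008 m³.
Sabine: RT60 = 0.161 × 1008 / 35.756 = 4.54 s.

4.54 s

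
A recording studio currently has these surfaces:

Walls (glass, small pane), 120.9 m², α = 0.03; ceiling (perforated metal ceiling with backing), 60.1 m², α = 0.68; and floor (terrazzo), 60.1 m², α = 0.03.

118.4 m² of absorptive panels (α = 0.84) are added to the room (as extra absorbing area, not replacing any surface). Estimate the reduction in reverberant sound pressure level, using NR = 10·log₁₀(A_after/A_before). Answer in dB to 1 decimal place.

A_before = Σ Sᵢαᵢ = 120.9×0.03 + 60.1×0.68 + 60.1×0.03 = 46.298 sabins.
Added absorption = 118.4 × 0.84 = 99.456 sabins.
New total A_after = 145.754 sabins.
Reduction = 10 log₁₀(A_after/A_before) = 10 log₁₀(3.1482) = 5.0 dB.

5.0 dB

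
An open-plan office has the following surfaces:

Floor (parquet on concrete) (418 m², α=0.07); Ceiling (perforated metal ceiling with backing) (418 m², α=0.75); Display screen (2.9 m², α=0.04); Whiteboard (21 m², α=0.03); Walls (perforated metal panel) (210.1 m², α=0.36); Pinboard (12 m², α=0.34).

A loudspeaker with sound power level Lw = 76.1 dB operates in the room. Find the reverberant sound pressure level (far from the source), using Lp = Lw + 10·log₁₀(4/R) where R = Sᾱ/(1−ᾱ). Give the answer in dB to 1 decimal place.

53.7 dB

Σ(Sᵢαᵢ) = 418·0.07 + 418·0.75 + 2.9·0.04 + 21·0.03 + 210.1·0.36 + 12·0.34 = 423.222; total area S = 1082.0 m².
ᾱ = 423.222/1082.0 = 0.3911; R = Sᾱ/(1−ᾱ) = 423.222/(1−0.3911) = 695.060 m².
Lp = Lw + 10 log₁₀(4/R) = 76.1 -22.40 = 53.7 dB.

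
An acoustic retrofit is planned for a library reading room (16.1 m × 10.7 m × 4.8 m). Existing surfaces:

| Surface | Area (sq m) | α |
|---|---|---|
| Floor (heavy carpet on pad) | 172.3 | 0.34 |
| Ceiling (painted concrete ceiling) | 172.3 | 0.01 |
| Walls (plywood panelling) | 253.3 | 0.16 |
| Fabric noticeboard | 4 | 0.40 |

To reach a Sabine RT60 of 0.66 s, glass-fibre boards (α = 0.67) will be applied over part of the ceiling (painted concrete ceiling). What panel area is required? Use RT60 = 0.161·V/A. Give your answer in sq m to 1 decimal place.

150.4

A₁ = Σ Sᵢαᵢ = 172.3·0.34 + 172.3·0.01 + 253.3·0.16 + 4·0.40 = 102.433 sabins.
V = 826.896 m³. Target absorption A₂ = 0.161 × 826.896 / 0.66 = 201.713 sabins.
Absorption to add: 201.713 − 102.433 = 99.280 sabins.
Net gain per sq m: Δα = 0.67 − 0.01 = 0.66.
Area = ΔA/Δα = 99.280/0.66 = 150.4 sq m.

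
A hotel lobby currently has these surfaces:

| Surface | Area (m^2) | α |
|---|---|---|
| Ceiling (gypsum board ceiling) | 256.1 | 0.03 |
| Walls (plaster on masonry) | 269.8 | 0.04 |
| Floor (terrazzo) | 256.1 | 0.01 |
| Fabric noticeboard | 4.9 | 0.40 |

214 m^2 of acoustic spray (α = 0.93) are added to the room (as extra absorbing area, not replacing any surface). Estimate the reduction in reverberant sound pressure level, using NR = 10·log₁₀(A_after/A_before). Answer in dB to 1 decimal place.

9.8 dB

Total absorption A_before = 256.1·0.03 + 269.8·0.04 + 256.1·0.01 + 4.9·0.40
  = 7.683 + 10.792 + 2.561 + 1.960 = 22.996 m^2 sabins.
Treatment contributes 214·0.93 = 199.020 sabins.
A_after = 22.996 + 199.020 = 222.016 sabins.
Reduction = 10 log₁₀(A_after/A_before) = 10 log₁₀(9.6545) = 9.8 dB.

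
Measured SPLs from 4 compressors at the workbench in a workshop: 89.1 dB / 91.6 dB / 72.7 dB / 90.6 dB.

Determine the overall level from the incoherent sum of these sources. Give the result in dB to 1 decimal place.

Σ 10^(Lᵢ/10) = 3.425e+09.
Back to dB: 10·log₁₀ Σ = 95.3 dB.

95.3 dB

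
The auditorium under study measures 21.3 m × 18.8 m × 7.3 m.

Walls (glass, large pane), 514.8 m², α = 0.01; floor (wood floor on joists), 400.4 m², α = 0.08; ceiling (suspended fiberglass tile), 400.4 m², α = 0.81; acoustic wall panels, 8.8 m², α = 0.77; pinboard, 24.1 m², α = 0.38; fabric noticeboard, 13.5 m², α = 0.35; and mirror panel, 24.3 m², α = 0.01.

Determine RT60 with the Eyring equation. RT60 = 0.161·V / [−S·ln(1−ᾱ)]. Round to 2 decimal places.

S = Σ Sᵢ = 1386.3 m².
Σ(Sᵢαᵢ) = 514.8·0.01 + 400.4·0.08 + 400.4·0.81 + 8.8·0.77 + 24.1·0.38 + 13.5·0.35 + 24.3·0.01 = 382.406.
Mean coefficient ᾱ = A/S = 0.2758.
Eyring denominator: −S ln(1−ᾱ) = 447.342.
V = 21.3 × 18.8 × 7.3 = 2923.212 m³.
RT60 = 0.161 × 2923.212 / 447.342 = 1.05 s.

1.05 sec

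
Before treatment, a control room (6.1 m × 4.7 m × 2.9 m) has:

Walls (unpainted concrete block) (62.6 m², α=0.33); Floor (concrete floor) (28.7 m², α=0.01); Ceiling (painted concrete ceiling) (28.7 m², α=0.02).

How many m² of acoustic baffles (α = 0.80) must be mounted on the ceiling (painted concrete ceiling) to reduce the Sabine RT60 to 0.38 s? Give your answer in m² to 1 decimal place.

Summing Sᵢαᵢ: 20.658 + 0.287 + 0.574 → A₁ = 21.519 sabins.
V = 83.143 m³. Target absorption A₂ = 0.161 × 83.143 / 0.38 = 35.226 sabins.
Absorption to add: 35.226 − 21.519 = 13.707 sabins.
Net gain per m²: Δα = 0.80 − 0.02 = 0.78.
Area = ΔA/Δα = 13.707/0.78 = 17.6 m².

17.6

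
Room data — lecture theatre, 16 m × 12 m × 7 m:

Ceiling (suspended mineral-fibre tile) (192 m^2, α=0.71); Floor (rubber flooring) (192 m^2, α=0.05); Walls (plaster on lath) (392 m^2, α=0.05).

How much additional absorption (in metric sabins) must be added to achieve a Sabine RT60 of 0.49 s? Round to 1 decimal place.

Total absorption A₁ = 192·0.71 + 192·0.05 + 392·0.05
  = 136.320 + 9.600 + 19.600 = 165.520 m^2 sabins.
V = 1344 m³. Required absorption A₂ = 0.161 × 1344 / 0.49 = 441.600 sabins.
Additional absorption ΔA = 441.600 − 165.520 = 276.1 sabins.

276.1 sabins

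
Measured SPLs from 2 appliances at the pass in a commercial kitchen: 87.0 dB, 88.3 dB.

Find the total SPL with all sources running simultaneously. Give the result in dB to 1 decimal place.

90.7 dB

Sum in the linear (power) domain: Σ 10^(Lᵢ/10) = 10^(87.0/10) + 10^(88.3/10) = 1.177e+09.
Combined level = 10 log₁₀(1.177e+09) = 90.7 dB.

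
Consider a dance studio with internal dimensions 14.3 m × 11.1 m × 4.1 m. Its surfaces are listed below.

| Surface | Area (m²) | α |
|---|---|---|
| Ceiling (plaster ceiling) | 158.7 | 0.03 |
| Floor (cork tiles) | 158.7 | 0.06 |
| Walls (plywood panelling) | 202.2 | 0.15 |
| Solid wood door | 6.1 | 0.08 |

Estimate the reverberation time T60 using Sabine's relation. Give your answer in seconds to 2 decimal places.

2.32 s

Summing Sᵢαᵢ: 4.761 + 9.522 + 30.330 + 0.488 → A = 45.101 sabins.
Room volume: 650.793 m³.
RT60 = 0.161 · V / A = 0.161 × 650.793 / 45.101 = 2.32 s.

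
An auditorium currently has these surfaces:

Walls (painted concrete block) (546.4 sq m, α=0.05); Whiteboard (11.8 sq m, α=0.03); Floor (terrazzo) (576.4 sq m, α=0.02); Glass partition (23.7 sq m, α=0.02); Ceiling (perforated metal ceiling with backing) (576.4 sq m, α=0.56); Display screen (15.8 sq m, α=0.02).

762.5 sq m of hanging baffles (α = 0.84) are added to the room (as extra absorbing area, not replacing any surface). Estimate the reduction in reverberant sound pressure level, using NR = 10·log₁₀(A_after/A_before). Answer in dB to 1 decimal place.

4.4 dB

Equivalent absorption area: A_before = 546.4*0.05 + 11.8*0.03 + 576.4*0.02 + 23.7*0.02 + 576.4*0.56 + 15.8*0.02 = 362.776 sq m.
Treatment contributes 762.5·0.84 = 640.500 sabins.
New total A_after = 1003.276 sabins.
NR = 10·log₁₀(1003.276/362.776) = 4.4 dB.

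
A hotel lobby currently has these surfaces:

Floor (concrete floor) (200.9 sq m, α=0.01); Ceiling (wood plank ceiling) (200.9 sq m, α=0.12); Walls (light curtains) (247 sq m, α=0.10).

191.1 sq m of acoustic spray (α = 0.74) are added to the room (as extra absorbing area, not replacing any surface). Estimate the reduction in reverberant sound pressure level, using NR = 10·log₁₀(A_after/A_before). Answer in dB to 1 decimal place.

A_before = Σ Sᵢαᵢ = 200.9·0.01 + 200.9·0.12 + 247·0.10 = 50.817 sabins.
Treatment contributes 191.1·0.74 = 141.414 sabins.
A_after = 50.817 + 141.414 = 192.231 sabins.
NR = 10·log₁₀(192.231/50.817) = 5.8 dB.

5.8 dB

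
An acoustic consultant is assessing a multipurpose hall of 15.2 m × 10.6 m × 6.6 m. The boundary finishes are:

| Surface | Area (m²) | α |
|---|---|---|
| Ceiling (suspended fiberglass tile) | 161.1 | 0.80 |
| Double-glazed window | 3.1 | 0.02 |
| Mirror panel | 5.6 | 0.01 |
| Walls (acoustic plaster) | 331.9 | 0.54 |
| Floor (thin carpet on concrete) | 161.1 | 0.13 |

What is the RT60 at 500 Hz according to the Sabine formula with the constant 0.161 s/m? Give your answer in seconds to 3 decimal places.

Equivalent absorption area: A = 161.1×0.80 + 3.1×0.02 + 5.6×0.01 + 331.9×0.54 + 161.1×0.13 = 329.167 m².
Room volume: 1063.392 m³.
Sabine: RT60 = 0.161 × 1063.392 / 329.167 = 0.520 s.

0.520 s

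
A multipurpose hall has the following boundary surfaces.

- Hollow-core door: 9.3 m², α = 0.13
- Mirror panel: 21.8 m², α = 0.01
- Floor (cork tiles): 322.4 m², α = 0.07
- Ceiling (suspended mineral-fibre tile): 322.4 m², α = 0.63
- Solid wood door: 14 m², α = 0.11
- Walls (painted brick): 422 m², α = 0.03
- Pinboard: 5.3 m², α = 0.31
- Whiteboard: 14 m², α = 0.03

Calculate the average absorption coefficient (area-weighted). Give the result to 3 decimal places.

0.215

S = Σ Sᵢ = 9.3 + 21.8 + 322.4 + 322.4 + 14 + 422 + 5.3 + 14 = 1131.2 m².
A = 9.3×0.13 + 21.8×0.01 + 322.4×0.07 + 322.4×0.63 + 14×0.11 + 422×0.03 + 5.3×0.31 + 14×0.03 = 243.370 sabins.
ᾱ = A/S = 0.215.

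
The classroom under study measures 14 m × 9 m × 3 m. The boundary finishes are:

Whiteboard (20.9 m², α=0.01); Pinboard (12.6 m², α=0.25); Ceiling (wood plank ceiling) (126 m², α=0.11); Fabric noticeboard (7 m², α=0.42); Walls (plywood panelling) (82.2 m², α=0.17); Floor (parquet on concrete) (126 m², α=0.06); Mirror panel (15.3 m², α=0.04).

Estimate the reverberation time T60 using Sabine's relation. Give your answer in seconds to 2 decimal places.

1.44 s

Total absorption A = 20.9·0.01 + 12.6·0.25 + 126·0.11 + 7·0.42 + 82.2·0.17 + 126·0.06 + 15.3·0.04
  = 0.209 + 3.150 + 13.860 + 2.940 + 13.974 + 7.560 + 0.612 = 42.305 m² sabins.
Room volume: 378 m³.
Sabine: RT60 = 0.161 × 378 / 42.305 = 1.44 s.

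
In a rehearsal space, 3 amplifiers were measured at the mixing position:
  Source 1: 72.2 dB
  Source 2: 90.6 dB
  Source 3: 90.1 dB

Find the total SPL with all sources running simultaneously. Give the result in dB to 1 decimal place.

Converting to relative power and adding: 10^(72.2/10) + 10^(90.6/10) + 10^(90.1/10) = 2.188e+09.
L_total = 10·log₁₀(2.188e+09) = 93.4 dB.

93.4 dB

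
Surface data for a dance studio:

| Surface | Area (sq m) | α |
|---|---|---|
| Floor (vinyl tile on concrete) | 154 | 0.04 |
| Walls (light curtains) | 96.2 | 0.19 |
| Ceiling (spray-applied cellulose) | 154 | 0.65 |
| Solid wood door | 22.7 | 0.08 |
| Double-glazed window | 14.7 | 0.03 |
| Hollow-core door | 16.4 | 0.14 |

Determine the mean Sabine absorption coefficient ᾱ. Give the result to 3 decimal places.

S = Σ Sᵢ = 154 + 96.2 + 154 + 22.7 + 14.7 + 16.4 = 458.0 sq m.
Weighted sum Σ Sα = 129.091.
ᾱ = 129.091 / 458.0 = 0.282.

0.282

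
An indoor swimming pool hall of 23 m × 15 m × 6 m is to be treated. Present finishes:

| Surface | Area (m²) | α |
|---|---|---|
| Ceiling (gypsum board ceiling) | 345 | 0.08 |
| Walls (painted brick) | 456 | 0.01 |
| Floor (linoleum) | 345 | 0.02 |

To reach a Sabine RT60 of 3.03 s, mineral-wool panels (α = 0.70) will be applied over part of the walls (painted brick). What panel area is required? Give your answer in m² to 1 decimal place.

102.8

A₁ = Σ Sᵢαᵢ = 345×0.08 + 456×0.01 + 345×0.02 = 39.060 sabins.
V = 2070 m³. Target absorption A₂ = 0.161 × 2070 / 3.03 = 109.990 sabins.
Absorption to add: 109.990 − 39.060 = 70.930 sabins.
Net gain per m²: Δα = 0.70 − 0.01 = 0.69.
Area = ΔA/Δα = 70.930/0.69 = 102.8 m².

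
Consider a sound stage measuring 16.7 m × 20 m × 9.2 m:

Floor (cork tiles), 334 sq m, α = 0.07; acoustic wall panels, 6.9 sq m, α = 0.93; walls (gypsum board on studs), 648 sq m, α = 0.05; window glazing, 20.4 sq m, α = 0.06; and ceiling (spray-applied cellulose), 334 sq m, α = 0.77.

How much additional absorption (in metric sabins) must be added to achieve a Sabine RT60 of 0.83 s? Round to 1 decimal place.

Total absorption A₁ = 334·0.07 + 6.9·0.93 + 648·0.05 + 20.4·0.06 + 334·0.77
  = 23.380 + 6.417 + 32.400 + 1.224 + 257.180 = 320.601 sq m sabins.
For T = 0.83 s, need A₂ = 0.161·V/T = 0.161·3072.8/0.83 = 596.049 sabins.
Additional absorption ΔA = 596.049 − 320.601 = 275.4 sabins.

275.4 sabins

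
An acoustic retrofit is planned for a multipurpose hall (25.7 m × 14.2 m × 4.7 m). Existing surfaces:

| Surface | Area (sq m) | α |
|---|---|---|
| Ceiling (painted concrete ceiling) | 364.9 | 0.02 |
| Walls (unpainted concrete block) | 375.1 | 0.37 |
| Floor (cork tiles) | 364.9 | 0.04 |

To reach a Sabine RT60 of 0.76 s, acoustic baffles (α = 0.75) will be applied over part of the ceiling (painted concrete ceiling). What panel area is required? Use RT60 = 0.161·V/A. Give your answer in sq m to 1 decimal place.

277.6

Total absorption A₁ = 364.9×0.02 + 375.1×0.37 + 364.9×0.04
  = 7.298 + 138.787 + 14.596 = 160.681 sq m sabins.
Required A₂ = 0.161·1715.218/0.76 = 363.355 sabins.
ΔA needed = 363.355 − 160.681 = 202.674 sabins.
Net gain per sq m: Δα = 0.75 − 0.02 = 0.73.
Panel area = 202.674 / 0.73 = 277.6 sq m.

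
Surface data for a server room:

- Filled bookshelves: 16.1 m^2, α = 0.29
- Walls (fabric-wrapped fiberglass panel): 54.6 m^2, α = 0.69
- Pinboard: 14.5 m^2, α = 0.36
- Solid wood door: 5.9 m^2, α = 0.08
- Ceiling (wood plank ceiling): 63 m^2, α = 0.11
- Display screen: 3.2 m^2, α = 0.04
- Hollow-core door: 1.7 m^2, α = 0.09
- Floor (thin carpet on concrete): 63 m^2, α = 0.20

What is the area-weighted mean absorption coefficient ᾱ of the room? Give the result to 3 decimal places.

0.306

S = Σ Sᵢ = 16.1 + 54.6 + 14.5 + 5.9 + 63 + 3.2 + 1.7 + 63 = 222.0 m^2.
Weighted sum Σ Sα = 67.846.
ᾱ = 67.846 / 222.0 = 0.306.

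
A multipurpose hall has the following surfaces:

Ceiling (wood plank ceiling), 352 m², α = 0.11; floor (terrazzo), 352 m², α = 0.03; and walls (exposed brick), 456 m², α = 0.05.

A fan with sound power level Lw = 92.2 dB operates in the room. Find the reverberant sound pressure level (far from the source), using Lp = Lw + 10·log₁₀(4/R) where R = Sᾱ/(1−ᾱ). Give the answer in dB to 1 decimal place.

Σ(Sᵢαᵢ) = 352×0.11 + 352×0.03 + 456×0.05 = 72.080; total area S = 1160.0 m².
ᾱ = 72.080/1160.0 = 0.0621; R = Sᾱ/(1−ᾱ) = 72.080/(1−0.0621) = 76.853 m².
Lp = Lw + 10 log₁₀(4/R) = 92.2 -12.84 = 79.4 dB.

79.4 dB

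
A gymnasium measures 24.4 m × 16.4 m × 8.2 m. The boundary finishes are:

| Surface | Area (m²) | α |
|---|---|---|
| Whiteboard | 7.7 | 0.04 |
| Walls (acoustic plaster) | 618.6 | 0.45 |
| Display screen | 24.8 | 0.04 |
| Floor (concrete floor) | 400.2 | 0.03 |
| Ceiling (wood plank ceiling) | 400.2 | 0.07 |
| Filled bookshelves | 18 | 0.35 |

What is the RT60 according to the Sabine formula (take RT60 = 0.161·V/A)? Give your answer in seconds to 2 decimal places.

Summing Sᵢαᵢ: 0.308 + 278.370 + 0.992 + 12.006 + 28.014 + 6.300 → A = 325.990 sabins.
V = 24.4·16.4·8.2 = 3281.312 m³.
RT60 = 0.161 · V / A = 0.161 × 3281.312 / 325.990 = 1.62 s.

1.62 sec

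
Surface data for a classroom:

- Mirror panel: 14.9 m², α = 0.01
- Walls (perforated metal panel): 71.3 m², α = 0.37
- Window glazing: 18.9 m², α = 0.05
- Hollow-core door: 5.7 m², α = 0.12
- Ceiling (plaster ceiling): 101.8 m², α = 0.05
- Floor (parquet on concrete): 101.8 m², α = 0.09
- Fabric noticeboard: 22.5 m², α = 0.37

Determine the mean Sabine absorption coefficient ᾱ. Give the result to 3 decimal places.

0.151

S = Σ Sᵢ = 14.9 + 71.3 + 18.9 + 5.7 + 101.8 + 101.8 + 22.5 = 336.9 m².
Weighted sum Σ Sα = 50.736.
ᾱ = 50.736 / 336.9 = 0.151.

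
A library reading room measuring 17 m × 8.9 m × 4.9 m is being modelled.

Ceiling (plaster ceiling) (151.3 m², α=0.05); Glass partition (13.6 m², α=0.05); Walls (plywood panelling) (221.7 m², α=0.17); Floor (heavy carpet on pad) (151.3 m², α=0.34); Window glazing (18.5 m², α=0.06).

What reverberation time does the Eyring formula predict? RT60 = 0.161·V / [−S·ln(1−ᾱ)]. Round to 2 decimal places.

1.10 seconds

S = Σ Sᵢ = 556.4 m².
Absorption A = 151.3×0.05 + 13.6×0.05 + 221.7×0.17 + 151.3×0.34 + 18.5×0.06 = 98.486 sabins.
ᾱ = 98.486 / 556.4 = 0.1770.
Eyring denominator: −S ln(1−ᾱ) = 108.386.
V = 17 × 8.9 × 4.9 = 741.37 m³.
T = 0.161·V/[−S·ln(1−ᾱ)] = 0.161·741.37/108.386 = 1.10 s.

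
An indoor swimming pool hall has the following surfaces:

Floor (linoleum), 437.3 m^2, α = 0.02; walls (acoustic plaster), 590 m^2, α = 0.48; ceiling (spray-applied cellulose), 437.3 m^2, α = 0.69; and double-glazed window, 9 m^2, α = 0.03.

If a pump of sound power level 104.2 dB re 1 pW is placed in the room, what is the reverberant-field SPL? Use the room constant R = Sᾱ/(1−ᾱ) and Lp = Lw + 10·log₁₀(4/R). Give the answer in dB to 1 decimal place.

A = 593.953 sabins; S = 1473.6 m^2.
ᾱ = 0.4031, so room constant R = A/(1−ᾱ) = 995.063 m^2.
Lp = Lw + 10 log₁₀(4/R) = 104.2 -23.96 = 80.2 dB.

80.2 dB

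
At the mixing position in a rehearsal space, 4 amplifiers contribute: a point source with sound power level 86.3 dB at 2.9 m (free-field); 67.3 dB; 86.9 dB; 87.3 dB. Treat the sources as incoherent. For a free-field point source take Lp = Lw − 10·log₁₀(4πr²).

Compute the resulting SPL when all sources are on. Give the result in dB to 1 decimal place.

Source at 2.9 m: Lp = 86.3 − 10·log₁₀(4π·2.9²) = 86.3 − 10·log₁₀(105.683) = 66.1 dB.
Sum in the linear (power) domain: Σ 10^(Lᵢ/10) = 10^(66.1/10) + 10^(67.3/10) + 10^(86.9/10) + 10^(87.3/10) = 1.036e+09.
Back to dB: 10·log₁₀ Σ = 90.2 dB.

90.2 dB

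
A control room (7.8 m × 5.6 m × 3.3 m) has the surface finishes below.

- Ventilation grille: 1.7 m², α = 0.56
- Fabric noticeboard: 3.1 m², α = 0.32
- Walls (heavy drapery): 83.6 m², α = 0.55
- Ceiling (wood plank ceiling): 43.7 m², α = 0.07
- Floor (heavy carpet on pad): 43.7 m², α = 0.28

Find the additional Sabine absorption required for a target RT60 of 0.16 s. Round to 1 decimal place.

81.8 sabins

Total absorption A₁ = 1.7·0.56 + 3.1·0.32 + 83.6·0.55 + 43.7·0.07 + 43.7·0.28
  = 0.952 + 0.992 + 45.980 + 3.059 + 12.236 = 63.219 m² sabins.
V = 144.144 m³. Required absorption A₂ = 0.161 × 144.144 / 0.16 = 145.045 sabins.
ΔA = A₂ − A₁ = 145.045 − 63.219 = 81.8 sabins.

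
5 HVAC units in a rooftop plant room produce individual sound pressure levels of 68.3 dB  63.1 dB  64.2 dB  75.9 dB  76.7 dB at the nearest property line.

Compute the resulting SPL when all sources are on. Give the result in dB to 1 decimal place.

79.9 dB

Converting to relative power and adding: 10^(68.3/10) + 10^(63.1/10) + 10^(64.2/10) + 10^(75.9/10) + 10^(76.7/10) = 9.711e+07.
Combined level = 10 log₁₀(9.711e+07) = 79.9 dB.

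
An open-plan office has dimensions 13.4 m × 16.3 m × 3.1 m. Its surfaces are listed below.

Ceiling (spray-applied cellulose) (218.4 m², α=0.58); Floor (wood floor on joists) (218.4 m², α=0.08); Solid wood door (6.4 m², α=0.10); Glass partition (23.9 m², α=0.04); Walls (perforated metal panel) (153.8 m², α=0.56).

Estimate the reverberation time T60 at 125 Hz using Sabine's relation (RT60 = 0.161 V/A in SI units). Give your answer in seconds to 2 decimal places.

Equivalent absorption area: A = 218.4·0.58 + 218.4·0.08 + 6.4·0.10 + 23.9·0.04 + 153.8·0.56 = 231.868 m².
Volume V = 13.4 × 16.3 × 3.1 = 677.102 m³.
Sabine: RT60 = 0.161 × 677.102 / 231.868 = 0.47 s.

0.47 s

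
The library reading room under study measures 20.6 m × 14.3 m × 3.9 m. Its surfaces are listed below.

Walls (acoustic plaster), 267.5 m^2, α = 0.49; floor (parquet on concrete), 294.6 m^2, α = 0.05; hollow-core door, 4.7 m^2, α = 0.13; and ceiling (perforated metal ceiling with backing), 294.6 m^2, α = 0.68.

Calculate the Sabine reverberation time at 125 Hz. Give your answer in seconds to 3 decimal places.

Total absorption A = 267.5×0.49 + 294.6×0.05 + 4.7×0.13 + 294.6×0.68
  = 131.075 + 14.730 + 0.611 + 200.328 = 346.744 m^2 sabins.
V = 20.6·14.3·3.9 = 1148.862 m³.
T = 0.161 V/A = 0.161·1148.862/346.744 = 0.533 s.

0.533 sec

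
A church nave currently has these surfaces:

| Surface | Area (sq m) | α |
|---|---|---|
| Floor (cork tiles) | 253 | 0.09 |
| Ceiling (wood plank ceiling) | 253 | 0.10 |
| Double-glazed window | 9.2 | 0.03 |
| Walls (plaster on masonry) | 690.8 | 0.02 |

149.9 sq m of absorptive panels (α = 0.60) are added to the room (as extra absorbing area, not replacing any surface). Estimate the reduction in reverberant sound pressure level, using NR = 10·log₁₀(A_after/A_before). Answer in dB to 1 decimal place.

3.9 dB

Summing Sᵢαᵢ: 22.770 + 25.300 + 0.276 + 13.816 → A_before = 62.162 sabins.
Treatment contributes 149.9·0.60 = 89.940 sabins.
New total A_after = 152.102 sabins.
NR = 10·log₁₀(152.102/62.162) = 3.9 dB.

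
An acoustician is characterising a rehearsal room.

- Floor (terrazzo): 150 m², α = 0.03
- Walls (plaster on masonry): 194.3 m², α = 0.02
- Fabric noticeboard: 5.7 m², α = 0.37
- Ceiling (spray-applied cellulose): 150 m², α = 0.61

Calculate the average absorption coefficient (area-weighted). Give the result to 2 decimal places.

Total surface area S = 500.0 m².
A = 150×0.03 + 194.3×0.02 + 5.7×0.37 + 150×0.61 = 101.995 sabins.
ᾱ = A/S = 0.20.

0.20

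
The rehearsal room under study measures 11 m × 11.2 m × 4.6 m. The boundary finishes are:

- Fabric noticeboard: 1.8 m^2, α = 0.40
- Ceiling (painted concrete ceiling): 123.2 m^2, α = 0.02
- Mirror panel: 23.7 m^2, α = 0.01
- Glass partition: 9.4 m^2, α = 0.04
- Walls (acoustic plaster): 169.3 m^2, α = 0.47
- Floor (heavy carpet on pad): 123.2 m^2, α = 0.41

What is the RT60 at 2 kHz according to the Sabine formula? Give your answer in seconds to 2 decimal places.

0.68 s

Total absorption A = 1.8×0.40 + 123.2×0.02 + 23.7×0.01 + 9.4×0.04 + 169.3×0.47 + 123.2×0.41
  = 0.720 + 2.464 + 0.237 + 0.376 + 79.571 + 50.512 = 133.880 m^2 sabins.
Room volume: 566.72 m³.
T = 0.161 V/A = 0.161·566.72/133.880 = 0.68 s.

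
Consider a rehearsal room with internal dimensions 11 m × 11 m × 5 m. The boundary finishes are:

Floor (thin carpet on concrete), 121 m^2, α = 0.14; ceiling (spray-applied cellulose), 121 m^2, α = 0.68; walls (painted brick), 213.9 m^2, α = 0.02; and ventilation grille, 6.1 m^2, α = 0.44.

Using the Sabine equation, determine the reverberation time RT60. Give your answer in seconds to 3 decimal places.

Equivalent absorption area: A = 121*0.14 + 121*0.68 + 213.9*0.02 + 6.1*0.44 = 106.182 m^2.
V = 11·11·5 = 605 m³.
RT60 = 0.161 · V / A = 0.161 × 605 / 106.182 = 0.917 s.

0.917 sec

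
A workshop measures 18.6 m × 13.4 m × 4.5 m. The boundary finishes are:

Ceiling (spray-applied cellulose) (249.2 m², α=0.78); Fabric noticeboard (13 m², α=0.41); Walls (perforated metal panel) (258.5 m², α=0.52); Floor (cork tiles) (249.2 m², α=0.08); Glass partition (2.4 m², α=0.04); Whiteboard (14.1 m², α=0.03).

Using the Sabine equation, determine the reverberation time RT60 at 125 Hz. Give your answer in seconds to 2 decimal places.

A = Σ Sᵢαᵢ = 249.2·0.78 + 13·0.41 + 258.5·0.52 + 249.2·0.08 + 2.4·0.04 + 14.1·0.03 = 354.581 sabins.
V = 18.6·13.4·4.5 = 1121.58 m³.
T = 0.161 V/A = 0.161·1121.58/354.581 = 0.51 s.

0.51 s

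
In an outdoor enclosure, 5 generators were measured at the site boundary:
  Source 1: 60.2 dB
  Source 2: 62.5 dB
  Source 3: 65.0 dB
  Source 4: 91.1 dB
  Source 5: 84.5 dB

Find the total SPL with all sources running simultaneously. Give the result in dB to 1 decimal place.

92.0 dB

Σ 10^(Lᵢ/10) = 1.576e+09.
Combined level = 10 log₁₀(1.576e+09) = 92.0 dB.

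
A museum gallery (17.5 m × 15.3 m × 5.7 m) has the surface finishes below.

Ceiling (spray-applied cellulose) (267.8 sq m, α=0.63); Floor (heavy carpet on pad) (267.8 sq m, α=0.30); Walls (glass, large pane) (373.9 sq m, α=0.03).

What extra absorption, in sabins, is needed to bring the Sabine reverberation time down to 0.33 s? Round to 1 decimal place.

484.3 sabins

A₁ = Σ Sᵢαᵢ = 267.8×0.63 + 267.8×0.30 + 373.9×0.03 = 260.271 sabins.
Target A₂ = 0.161·1526.175/0.33 = 744.588 sabins (V = 1526.175 m³).
Shortfall: 744.588 − 260.271 = 484.3 sabins.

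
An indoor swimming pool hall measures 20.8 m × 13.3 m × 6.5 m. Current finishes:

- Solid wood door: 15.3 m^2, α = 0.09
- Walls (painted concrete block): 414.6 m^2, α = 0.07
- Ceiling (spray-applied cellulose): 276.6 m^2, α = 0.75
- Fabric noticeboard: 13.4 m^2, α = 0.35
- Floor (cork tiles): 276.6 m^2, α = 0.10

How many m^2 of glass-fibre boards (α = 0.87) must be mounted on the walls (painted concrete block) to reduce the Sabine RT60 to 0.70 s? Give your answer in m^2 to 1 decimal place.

179.2

Equivalent absorption area: A₁ = 15.3*0.09 + 414.6*0.07 + 276.6*0.75 + 13.4*0.35 + 276.6*0.10 = 270.199 m^2.
Required A₂ = 0.161·1798.16/0.70 = 413.577 sabins.
Absorption to add: 413.577 − 270.199 = 143.378 sabins.
Net gain per m^2: Δα = 0.87 − 0.07 = 0.80.
Area = ΔA/Δα = 143.378/0.80 = 179.2 m^2.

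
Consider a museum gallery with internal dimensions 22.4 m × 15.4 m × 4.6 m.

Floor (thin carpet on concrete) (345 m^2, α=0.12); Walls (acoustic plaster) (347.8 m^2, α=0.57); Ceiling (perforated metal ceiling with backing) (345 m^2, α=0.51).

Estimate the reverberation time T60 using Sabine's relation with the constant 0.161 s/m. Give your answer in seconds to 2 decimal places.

0.61 seconds

Equivalent absorption area: A = 345×0.12 + 347.8×0.57 + 345×0.51 = 415.596 m^2.
Volume V = 22.4 × 15.4 × 4.6 = 1586.816 m³.
RT60 = 0.161 · V / A = 0.161 × 1586.816 / 415.596 = 0.61 s.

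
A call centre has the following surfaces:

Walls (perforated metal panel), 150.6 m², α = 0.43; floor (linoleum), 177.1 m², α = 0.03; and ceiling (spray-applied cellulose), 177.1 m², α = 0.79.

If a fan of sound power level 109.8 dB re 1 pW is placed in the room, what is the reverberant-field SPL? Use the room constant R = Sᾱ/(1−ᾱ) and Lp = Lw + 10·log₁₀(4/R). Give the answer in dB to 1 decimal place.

90.3 dB

Σ(Sᵢαᵢ) = 150.6×0.43 + 177.1×0.03 + 177.1×0.79 = 209.980; total area S = 504.8 m².
ᾱ = 0.4160, so room constant R = A/(1−ᾱ) = 359.555 m².
Lp = Lw + 10 log₁₀(4/R) = 109.8 -19.54 = 90.3 dB.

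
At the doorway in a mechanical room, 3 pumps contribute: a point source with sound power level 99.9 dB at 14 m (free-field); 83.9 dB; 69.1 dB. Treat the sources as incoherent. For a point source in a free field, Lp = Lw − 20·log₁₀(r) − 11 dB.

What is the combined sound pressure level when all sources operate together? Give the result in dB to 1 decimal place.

84.1 dB

Source at 14 m: Lp = 99.9 − 20·log₁₀(14) − 11 = 66.0 dB.
Σ 10^(Lᵢ/10) = 2.576e+08.
L_total = 10·log₁₀(2.576e+08) = 84.1 dB.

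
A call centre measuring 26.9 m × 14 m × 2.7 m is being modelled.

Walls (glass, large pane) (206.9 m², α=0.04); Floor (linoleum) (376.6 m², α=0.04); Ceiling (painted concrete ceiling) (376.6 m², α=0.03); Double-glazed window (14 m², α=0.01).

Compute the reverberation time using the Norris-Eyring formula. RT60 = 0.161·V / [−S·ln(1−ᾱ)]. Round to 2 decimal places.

4.62 s

Total surface area S = 206.9 + 376.6 + 376.6 + 14 = 974.1 m².
Σ(Sᵢαᵢ) = 206.9·0.04 + 376.6·0.04 + 376.6·0.03 + 14·0.01 = 34.778.
ᾱ = 34.778 / 974.1 = 0.0357.
−S·ln(1−ᾱ) = −974.1 × ln(1 − 0.0357) = 35.411.
V = 26.9 × 14 × 2.7 = 1016.82 m³.
RT60 = 0.161 × 1016.82 / 35.411 = 4.62 s.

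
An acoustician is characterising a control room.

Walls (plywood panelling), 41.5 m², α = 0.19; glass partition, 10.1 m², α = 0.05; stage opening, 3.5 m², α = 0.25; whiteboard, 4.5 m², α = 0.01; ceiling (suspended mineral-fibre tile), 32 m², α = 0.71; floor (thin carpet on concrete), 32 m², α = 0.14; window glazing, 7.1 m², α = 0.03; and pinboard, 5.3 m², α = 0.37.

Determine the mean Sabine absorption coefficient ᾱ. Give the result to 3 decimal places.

S = Σ Sᵢ = 41.5 + 10.1 + 3.5 + 4.5 + 32 + 32 + 7.1 + 5.3 = 136.0 m².
A = 41.5×0.19 + 10.1×0.05 + 3.5×0.25 + 4.5×0.01 + 32×0.71 + 32×0.14 + 7.1×0.03 + 5.3×0.37 = 38.684 sabins.
ᾱ = A/S = 0.284.

0.284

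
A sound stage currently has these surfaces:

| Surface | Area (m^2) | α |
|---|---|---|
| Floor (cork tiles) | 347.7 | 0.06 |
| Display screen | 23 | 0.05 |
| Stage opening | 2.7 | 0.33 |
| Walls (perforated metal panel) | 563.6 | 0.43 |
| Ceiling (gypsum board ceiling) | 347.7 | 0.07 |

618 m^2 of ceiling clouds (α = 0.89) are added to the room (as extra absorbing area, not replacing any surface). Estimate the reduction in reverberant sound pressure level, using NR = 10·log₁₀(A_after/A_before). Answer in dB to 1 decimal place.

Total absorption A_before = 347.7×0.06 + 23×0.05 + 2.7×0.33 + 563.6×0.43 + 347.7×0.07
  = 20.862 + 1.150 + 0.891 + 242.348 + 24.339 = 289.590 m^2 sabins.
Added absorption = 618 × 0.89 = 550.020 sabins.
New total A_after = 839.610 sabins.
NR = 10·log₁₀(839.610/289.590) = 4.6 dB.

4.6 dB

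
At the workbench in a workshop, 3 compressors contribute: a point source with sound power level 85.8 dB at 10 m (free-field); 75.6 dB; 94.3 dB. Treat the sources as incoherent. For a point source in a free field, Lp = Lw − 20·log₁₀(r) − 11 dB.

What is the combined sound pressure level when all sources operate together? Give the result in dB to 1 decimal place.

Source at 10 m: Lp = 85.8 − 20·log₁₀(10) − 11 = 54.8 dB.
Converting to relative power and adding: 10^(54.8/10) + 10^(75.6/10) + 10^(94.3/10) = 2.728e+09.
Combined level = 10 log₁₀(2.728e+09) = 94.4 dB.

94.4 dB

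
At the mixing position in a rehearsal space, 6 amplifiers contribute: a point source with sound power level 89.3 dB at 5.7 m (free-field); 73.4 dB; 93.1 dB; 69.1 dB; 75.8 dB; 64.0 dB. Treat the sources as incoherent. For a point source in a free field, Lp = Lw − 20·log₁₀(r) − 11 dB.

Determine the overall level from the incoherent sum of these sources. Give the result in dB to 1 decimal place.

93.3 dB

Source at 5.7 m: Lp = 89.3 − 20·log₁₀(5.7) − 11 = 63.2 dB.
Sum in the linear (power) domain: Σ 10^(Lᵢ/10) = 10^(63.2/10) + 10^(73.4/10) + 10^(93.1/10) + 10^(69.1/10) + 10^(75.8/10) + 10^(64.0/10) = 2.114e+09.
L_total = 10·log₁₀(2.114e+09) = 93.3 dB.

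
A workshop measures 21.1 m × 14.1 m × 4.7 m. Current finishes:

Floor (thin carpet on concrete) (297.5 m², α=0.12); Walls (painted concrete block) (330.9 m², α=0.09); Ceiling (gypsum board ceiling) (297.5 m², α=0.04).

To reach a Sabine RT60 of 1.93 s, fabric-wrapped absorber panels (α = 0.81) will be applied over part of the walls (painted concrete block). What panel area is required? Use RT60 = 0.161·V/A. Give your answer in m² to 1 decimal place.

Equivalent absorption area: A₁ = 297.5·0.12 + 330.9·0.09 + 297.5·0.04 = 77.381 m².
V = 1398.297 m³. Target absorption A₂ = 0.161 × 1398.297 / 1.93 = 116.646 sabins.
Absorption to add: 116.646 − 77.381 = 39.265 sabins.
Each m² of panel replacing the walls (painted concrete block) adds (0.81 − 0.09) = 0.72 sabins.
Area = ΔA/Δα = 39.265/0.72 = 54.5 m².

54.5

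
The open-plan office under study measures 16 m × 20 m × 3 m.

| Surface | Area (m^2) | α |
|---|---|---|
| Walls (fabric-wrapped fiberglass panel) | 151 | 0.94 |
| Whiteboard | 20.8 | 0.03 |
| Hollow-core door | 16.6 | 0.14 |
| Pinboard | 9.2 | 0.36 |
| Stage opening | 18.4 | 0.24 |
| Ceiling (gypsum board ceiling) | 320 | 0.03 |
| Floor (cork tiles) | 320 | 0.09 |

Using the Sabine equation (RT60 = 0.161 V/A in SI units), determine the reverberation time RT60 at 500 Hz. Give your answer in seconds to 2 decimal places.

0.81 seconds

Total absorption A = 151·0.94 + 20.8·0.03 + 16.6·0.14 + 9.2·0.36 + 18.4·0.24 + 320·0.03 + 320·0.09
  = 141.940 + 0.624 + 2.324 + 3.312 + 4.416 + 9.600 + 28.800 = 191.016 m^2 sabins.
Room volume: 960 m³.
Sabine: RT60 = 0.161 × 960 / 191.016 = 0.81 s.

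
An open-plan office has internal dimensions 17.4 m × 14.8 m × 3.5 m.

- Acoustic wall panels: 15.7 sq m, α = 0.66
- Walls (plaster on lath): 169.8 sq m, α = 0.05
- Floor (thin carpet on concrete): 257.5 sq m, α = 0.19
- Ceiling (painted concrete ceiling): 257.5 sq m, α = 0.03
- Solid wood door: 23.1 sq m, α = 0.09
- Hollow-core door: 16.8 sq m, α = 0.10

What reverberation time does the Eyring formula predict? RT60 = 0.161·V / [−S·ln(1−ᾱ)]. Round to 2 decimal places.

Total surface area S = 15.7 + 169.8 + 257.5 + 257.5 + 23.1 + 16.8 = 740.4 sq m.
Absorption A = 15.7×0.66 + 169.8×0.05 + 257.5×0.19 + 257.5×0.03 + 23.1×0.09 + 16.8×0.10 = 79.261 sabins.
ᾱ = 79.261 / 740.4 = 0.1071.
Eyring denominator: −S ln(1−ᾱ) = 83.873.
V = 17.4 × 14.8 × 3.5 = 901.32 m³.
RT60 = 0.161 × 901.32 / 83.873 = 1.73 s.

1.73 s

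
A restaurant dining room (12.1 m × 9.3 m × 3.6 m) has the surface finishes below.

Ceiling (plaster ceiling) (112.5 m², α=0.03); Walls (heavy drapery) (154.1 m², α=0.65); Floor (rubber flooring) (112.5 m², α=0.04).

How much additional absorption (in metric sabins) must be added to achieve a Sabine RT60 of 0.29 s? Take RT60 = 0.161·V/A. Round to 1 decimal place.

116.9 sabins

Equivalent absorption area: A₁ = 112.5·0.03 + 154.1·0.65 + 112.5·0.04 = 108.040 m².
For T = 0.29 s, need A₂ = 0.161·V/T = 0.161·405.108/0.29 = 224.905 sabins.
Shortfall: 224.905 − 108.040 = 116.9 sabins.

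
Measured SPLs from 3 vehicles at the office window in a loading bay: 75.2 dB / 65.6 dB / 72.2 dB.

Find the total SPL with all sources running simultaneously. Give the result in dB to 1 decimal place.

77.3 dB

Converting to relative power and adding: 10^(75.2/10) + 10^(65.6/10) + 10^(72.2/10) = 5.334e+07.
Back to dB: 10·log₁₀ Σ = 77.3 dB.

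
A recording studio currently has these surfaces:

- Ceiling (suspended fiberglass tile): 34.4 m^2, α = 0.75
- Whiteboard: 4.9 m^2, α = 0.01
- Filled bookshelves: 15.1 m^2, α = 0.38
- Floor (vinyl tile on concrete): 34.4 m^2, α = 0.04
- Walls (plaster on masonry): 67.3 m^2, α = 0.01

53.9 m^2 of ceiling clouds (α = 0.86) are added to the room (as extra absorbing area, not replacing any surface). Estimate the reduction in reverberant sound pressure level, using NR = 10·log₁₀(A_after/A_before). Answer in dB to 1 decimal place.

3.8 dB

Summing Sᵢαᵢ: 25.800 + 0.049 + 5.738 + 1.376 + 0.673 → A_before = 33.636 sabins.
Treatment contributes 53.9·0.86 = 46.354 sabins.
A_after = 33.636 + 46.354 = 79.990 sabins.
Reduction = 10 log₁₀(A_after/A_before) = 10 log₁₀(2.3781) = 3.8 dB.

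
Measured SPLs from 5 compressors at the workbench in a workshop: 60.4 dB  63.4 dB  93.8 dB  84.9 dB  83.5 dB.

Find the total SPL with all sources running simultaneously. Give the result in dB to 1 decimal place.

94.7 dB

Sum in the linear (power) domain: Σ 10^(Lᵢ/10) = 10^(60.4/10) + 10^(63.4/10) + 10^(93.8/10) + 10^(84.9/10) + 10^(83.5/10) = 2.935e+09.
Back to dB: 10·log₁₀ Σ = 94.7 dB.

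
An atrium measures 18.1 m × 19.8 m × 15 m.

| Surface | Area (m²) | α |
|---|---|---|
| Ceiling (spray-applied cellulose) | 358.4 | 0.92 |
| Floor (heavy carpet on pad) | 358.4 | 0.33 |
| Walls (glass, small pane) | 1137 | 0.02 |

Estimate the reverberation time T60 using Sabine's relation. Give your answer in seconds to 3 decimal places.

1.839 s

Total absorption A = 358.4·0.92 + 358.4·0.33 + 1137·0.02
  = 329.728 + 118.272 + 22.740 = 470.740 m² sabins.
Volume V = 18.1 × 19.8 × 15 = 5375.7 m³.
T = 0.161 V/A = 0.161·5375.7/470.740 = 1.839 s.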